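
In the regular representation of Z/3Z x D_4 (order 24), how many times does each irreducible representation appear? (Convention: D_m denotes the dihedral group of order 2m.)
Each irreducible V_i of dimension d_i appears with multiplicity d_i, i.e. rho_reg = (direct sum over all irreducibles V_i) d_i V_i. The irreducible dimensions for Z/3Z x D_4 are 1, 1, 1, 1, 1, 1, 1, 1, 1, 1, 1, 1, 2, 2, 2: 12 irreducibles of dimension 1, each with multiplicity 1; 3 irreducibles of dimension 2, each with multiplicity 2. Total dimension 12*1*1 + 3*2*2 = 24 = |G|.

Proof sketch: General theorem: in the regular representation of a finite group G, each irreducible appears with multiplicity equal to its dimension. Check: dim(rho_reg) = sum d_i^2 = 1 + 1 + 1 + 1 + 1 + 1 + 1 + 1 + 1 + 1 + 1 + 1 + 4 + 4 + 4 = 24 = |G|.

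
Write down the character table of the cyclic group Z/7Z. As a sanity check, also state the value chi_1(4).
Character table of Z/7Z (irreps indexed chi_0,...,chi_6 with chi_k(m) = zeta_7^(k*m), zeta_7 = exp(2*pi*i/7)):
  irrep \ class  {0} (size 1)  {1} (size 1)    {2} (size 1)    {3} (size 1)    {4} (size 1)    {5} (size 1)    {6} (size 1)  
  chi_0          1             1               1               1               1               1               1             
  chi_1          1             exp(2*I*pi/7)   exp(4*I*pi/7)   exp(6*I*pi/7)   exp(-6*I*pi/7)  exp(-4*I*pi/7)  exp(-2*I*pi/7)
  chi_2          1             exp(4*I*pi/7)   exp(-6*I*pi/7)  exp(-2*I*pi/7)  exp(2*I*pi/7)   exp(6*I*pi/7)   exp(-4*I*pi/7)
  chi_3          1             exp(6*I*pi/7)   exp(-2*I*pi/7)  exp(4*I*pi/7)   exp(-4*I*pi/7)  exp(2*I*pi/7)   exp(-6*I*pi/7)
  chi_4          1             exp(-6*I*pi/7)  exp(2*I*pi/7)   exp(-4*I*pi/7)  exp(4*I*pi/7)   exp(-2*I*pi/7)  exp(6*I*pi/7) 
  chi_5          1             exp(-4*I*pi/7)  exp(6*I*pi/7)   exp(2*I*pi/7)   exp(-2*I*pi/7)  exp(-6*I*pi/7)  exp(4*I*pi/7) 
  chi_6          1             exp(-2*I*pi/7)  exp(-4*I*pi/7)  exp(-6*I*pi/7)  exp(6*I*pi/7)   exp(4*I*pi/7)   exp(2*I*pi/7) 

Spot check: chi_1(4) = zeta_7^(1*4) = zeta_7^4 = exp(-6*I*pi/7).

Why: Z/7Z is abelian, so all 7 irreducible complex representations are 1-dimensional. They are given by chi_k(m) = zeta_7^(k*m) for k = 0,...,6. Row orthogonality: sum_m chi_k(m) conj(chi_l(m)) = 7 * [k = l].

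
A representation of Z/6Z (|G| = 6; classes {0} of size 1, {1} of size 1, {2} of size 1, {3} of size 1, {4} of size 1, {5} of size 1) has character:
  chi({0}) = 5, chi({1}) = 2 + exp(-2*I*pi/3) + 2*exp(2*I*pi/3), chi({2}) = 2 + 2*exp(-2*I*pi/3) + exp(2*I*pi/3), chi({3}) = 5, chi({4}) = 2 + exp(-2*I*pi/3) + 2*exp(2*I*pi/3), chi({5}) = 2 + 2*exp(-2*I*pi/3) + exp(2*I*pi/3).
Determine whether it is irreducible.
Not irreducible (reducible): <chi, chi> = 9 > 1.

Proof sketch: <chi, chi> = (1/|G|) sum_C |C| * |chi(C)|^2 = (1/6)[1*|5|^2 + 1*|2 + exp(-2*I*pi/3) + 2*exp(2*I*pi/3)|^2 + 1*|2 + 2*exp(-2*I*pi/3) + exp(2*I*pi/3)|^2 + 1*|5|^2 + 1*|2 + exp(-2*I*pi/3) + 2*exp(2*I*pi/3)|^2 + 1*|2 + 2*exp(-2*I*pi/3) + exp(2*I*pi/3)|^2]
  = (1/6)[(25) + (1) + (1) + (25) + (1) + (1)] = 54/6 = 9.
(Exp terms are combined using exp(i*s)*conj(exp(i*t)) = exp(i*(s-t)), and sums of them are collapsed using the identity that for every m > 1 the m distinct m-th roots of unity sum to 0, e.g. 1 + exp(2*I*pi/3) + exp(-2*I*pi/3) = 0.)
A character is irreducible iff <chi, chi> = 1, so this representation is reducible.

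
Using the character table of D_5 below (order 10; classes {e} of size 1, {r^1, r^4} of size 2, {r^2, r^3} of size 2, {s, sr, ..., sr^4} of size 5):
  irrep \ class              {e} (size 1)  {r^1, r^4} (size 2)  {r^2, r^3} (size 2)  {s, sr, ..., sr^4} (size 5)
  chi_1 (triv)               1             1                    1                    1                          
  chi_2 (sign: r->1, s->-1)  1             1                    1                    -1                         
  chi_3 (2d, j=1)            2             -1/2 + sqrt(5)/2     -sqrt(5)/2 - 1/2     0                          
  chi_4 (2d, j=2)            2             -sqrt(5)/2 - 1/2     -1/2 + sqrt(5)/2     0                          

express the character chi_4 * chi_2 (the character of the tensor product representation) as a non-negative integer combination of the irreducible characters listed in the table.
chi_4 tensor chi_2 = chi_4 (all other irreducibles have multiplicity 0).

Derivation: The character of a tensor product is the pointwise product (chi_4 * chi_2)(C) = chi_4(C) * chi_2(C):
  {e}: (2)*(1), {r^1, r^4}: (-sqrt(5)/2 - 1/2)*(1), {r^2, r^3}: (-1/2 + sqrt(5)/2)*(1), {s, sr, ..., sr^4}: (0)*(-1)
so (chi_4 * chi_2) takes values
  {e} -> 2, {r^1, r^4} -> -sqrt(5)/2 - 1/2, {r^2, r^3} -> -1/2 + sqrt(5)/2, {s, sr, ..., sr^4} -> 0.
Now take the inner product of this character with each irreducible chi from the table, <chi_4*chi_2, chi> = (1/10) sum_C |C| (chi_4*chi_2)(C) conj(chi(C)):
  <chi_4*chi_2, chi_1> = (1/10)[1*(2)*conj(1) + 2*(-sqrt(5)/2 - 1/2)*conj(1) + 2*(-1/2 + sqrt(5)/2)*conj(1) + 5*(0)*conj(1)]
      = (1/10)[(2) + (-sqrt(5) - 1) + (-1 + sqrt(5)) + (0)] = 0/10 = 0
  <chi_4*chi_2, chi_2> = (1/10)[1*(2)*conj(1) + 2*(-sqrt(5)/2 - 1/2)*conj(1) + 2*(-1/2 + sqrt(5)/2)*conj(1) + 5*(0)*conj(-1)]
      = (1/10)[(2) + (-sqrt(5) - 1) + (-1 + sqrt(5)) + (0)] = 0/10 = 0
  <chi_4*chi_2, chi_3> = (1/10)[1*(2)*conj(2) + 2*(-sqrt(5)/2 - 1/2)*conj(-1/2 + sqrt(5)/2) + 2*(-1/2 + sqrt(5)/2)*conj(-sqrt(5)/2 - 1/2) + 5*(0)*conj(0)]
      = (1/10)[(4) + (-2) + (-2) + (0)] = 0/10 = 0
  <chi_4*chi_2, chi_4> = (1/10)[1*(2)*conj(2) + 2*(-sqrt(5)/2 - 1/2)*conj(-sqrt(5)/2 - 1/2) + 2*(-1/2 + sqrt(5)/2)*conj(-1/2 + sqrt(5)/2) + 5*(0)*conj(0)]
      = (1/10)[(4) + (sqrt(5) + 3) + (3 - sqrt(5)) + (0)] = 10/10 = 1
Hence the multiplicities are chi_4: 1. Dimension check: dim(chi_4)*dim(chi_2) = 2*1 = 2 and sum (mult * dim) = 1*2 = 2.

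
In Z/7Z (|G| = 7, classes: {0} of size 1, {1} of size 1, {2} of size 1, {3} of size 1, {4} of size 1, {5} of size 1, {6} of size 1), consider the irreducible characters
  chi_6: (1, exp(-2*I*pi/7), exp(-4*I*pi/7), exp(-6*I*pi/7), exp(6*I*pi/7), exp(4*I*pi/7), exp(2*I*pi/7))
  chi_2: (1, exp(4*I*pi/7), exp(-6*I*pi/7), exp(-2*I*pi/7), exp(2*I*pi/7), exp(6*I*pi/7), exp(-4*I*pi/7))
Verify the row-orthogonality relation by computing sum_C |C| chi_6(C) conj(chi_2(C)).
Sum = 0; so <chi_6, chi_2> = 0 (distinct irreducibles are orthogonal).

Compute term by term over conjugacy classes (|C| * chi_6(C) * conj(chi_2(C))):
  1*(1)*conj(1) + 1*(exp(-2*I*pi/7))*conj(exp(4*I*pi/7)) + 1*(exp(-4*I*pi/7))*conj(exp(-6*I*pi/7)) + 1*(exp(-6*I*pi/7))*conj(exp(-2*I*pi/7)) + 1*(exp(6*I*pi/7))*conj(exp(2*I*pi/7)) + 1*(exp(4*I*pi/7))*conj(exp(6*I*pi/7)) + 1*(exp(2*I*pi/7))*conj(exp(-4*I*pi/7))
  = (1) + (exp(-6*I*pi/7)) + (exp(2*I*pi/7)) + (exp(-4*I*pi/7)) + (exp(4*I*pi/7)) + (exp(-2*I*pi/7)) + (exp(6*I*pi/7))
  = 0.
(Exp terms are combined using exp(i*s)*conj(exp(i*t)) = exp(i*(s-t)), and sums of them are collapsed using the identity that for every m > 1 the m distinct m-th roots of unity sum to 0, e.g. 1 + exp(2*I*pi/3) + exp(-2*I*pi/3) = 0.)
Dividing by |G| = 7 gives 0/7 = 0, matching the row-orthogonality relation <chi_6, chi_2> = [chi_6 = chi_2].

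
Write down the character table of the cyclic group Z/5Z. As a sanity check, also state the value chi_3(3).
Character table of Z/5Z (irreps indexed chi_0,...,chi_4 with chi_k(m) = zeta_5^(k*m), zeta_5 = exp(2*pi*i/5)):
  irrep \ class  {0} (size 1)  {1} (size 1)    {2} (size 1)    {3} (size 1)    {4} (size 1)  
  chi_0          1             1               1               1               1             
  chi_1          1             exp(2*I*pi/5)   exp(4*I*pi/5)   exp(-4*I*pi/5)  exp(-2*I*pi/5)
  chi_2          1             exp(4*I*pi/5)   exp(-2*I*pi/5)  exp(2*I*pi/5)   exp(-4*I*pi/5)
  chi_3          1             exp(-4*I*pi/5)  exp(2*I*pi/5)   exp(-2*I*pi/5)  exp(4*I*pi/5) 
  chi_4          1             exp(-2*I*pi/5)  exp(-4*I*pi/5)  exp(4*I*pi/5)   exp(2*I*pi/5) 

Spot check: chi_3(3) = zeta_5^(3*3) = zeta_5^9 = exp(-2*I*pi/5).

Proof sketch: Z/5Z is abelian, so all 5 irreducible complex representations are 1-dimensional. They are given by chi_k(m) = zeta_5^(k*m) for k = 0,...,4. Row orthogonality: sum_m chi_k(m) conj(chi_l(m)) = 5 * [k = l].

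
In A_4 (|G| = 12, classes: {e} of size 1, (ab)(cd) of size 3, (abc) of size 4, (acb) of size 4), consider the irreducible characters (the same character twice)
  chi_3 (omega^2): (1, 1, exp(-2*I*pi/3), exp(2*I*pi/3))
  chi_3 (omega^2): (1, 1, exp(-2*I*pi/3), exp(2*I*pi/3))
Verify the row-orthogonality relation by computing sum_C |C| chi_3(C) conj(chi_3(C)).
Sum = 12 = |G| = 12; so <chi_3, chi_3> = 1 (norm-1 confirms irreducibility).

Justification: Compute term by term over conjugacy classes (|C| * chi_3(C) * conj(chi_3(C))):
  1*(1)*conj(1) + 3*(1)*conj(1) + 4*(exp(-2*I*pi/3))*conj(exp(-2*I*pi/3)) + 4*(exp(2*I*pi/3))*conj(exp(2*I*pi/3))
  = (1) + (3) + (4) + (4)
  = 12.
(Exp terms are combined using exp(i*s)*conj(exp(i*t)) = exp(i*(s-t)), and sums of them are collapsed using the identity that for every m > 1 the m distinct m-th roots of unity sum to 0, e.g. 1 + exp(2*I*pi/3) + exp(-2*I*pi/3) = 0.)
Dividing by |G| = 12 gives 12/12 = 1, matching the row-orthogonality relation <chi_3, chi_3> = [chi_3 = chi_3].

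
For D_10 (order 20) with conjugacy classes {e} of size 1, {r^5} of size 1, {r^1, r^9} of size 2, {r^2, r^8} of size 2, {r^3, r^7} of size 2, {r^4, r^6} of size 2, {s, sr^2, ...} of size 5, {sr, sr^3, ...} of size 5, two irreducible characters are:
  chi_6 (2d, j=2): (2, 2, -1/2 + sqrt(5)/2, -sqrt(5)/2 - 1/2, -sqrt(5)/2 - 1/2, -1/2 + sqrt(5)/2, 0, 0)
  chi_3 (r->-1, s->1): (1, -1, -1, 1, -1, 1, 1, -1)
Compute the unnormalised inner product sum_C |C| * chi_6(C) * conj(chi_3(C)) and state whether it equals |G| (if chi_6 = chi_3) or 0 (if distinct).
Sum = 0; so <chi_6, chi_3> = 0 (distinct irreducibles are orthogonal).

Proof sketch: Compute term by term over conjugacy classes (|C| * chi_6(C) * conj(chi_3(C))):
  1*(2)*conj(1) + 1*(2)*conj(-1) + 2*(-1/2 + sqrt(5)/2)*conj(-1) + 2*(-sqrt(5)/2 - 1/2)*conj(1) + 2*(-sqrt(5)/2 - 1/2)*conj(-1) + 2*(-1/2 + sqrt(5)/2)*conj(1) + 5*(0)*conj(1) + 5*(0)*conj(-1)
  = (2) + (-2) + (1 - sqrt(5)) + (-sqrt(5) - 1) + (1 + sqrt(5)) + (-1 + sqrt(5)) + (0) + (0)
  = 0.
Dividing by |G| = 20 gives 0/20 = 0, matching the row-orthogonality relation <chi_6, chi_3> = [chi_6 = chi_3].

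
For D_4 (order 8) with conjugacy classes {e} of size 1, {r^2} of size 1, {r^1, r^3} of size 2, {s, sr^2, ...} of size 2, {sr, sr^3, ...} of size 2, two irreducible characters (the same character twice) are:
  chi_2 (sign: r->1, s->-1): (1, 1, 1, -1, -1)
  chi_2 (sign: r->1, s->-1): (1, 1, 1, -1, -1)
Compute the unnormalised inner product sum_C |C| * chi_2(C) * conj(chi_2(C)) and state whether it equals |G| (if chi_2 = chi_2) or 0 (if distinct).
Sum = 8 = |G| = 8; so <chi_2, chi_2> = 1 (norm-1 confirms irreducibility).

Justification: Compute term by term over conjugacy classes (|C| * chi_2(C) * conj(chi_2(C))):
  1*(1)*conj(1) + 1*(1)*conj(1) + 2*(1)*conj(1) + 2*(-1)*conj(-1) + 2*(-1)*conj(-1)
  = (1) + (1) + (2) + (2) + (2)
  = 8.
Dividing by |G| = 8 gives 8/8 = 1, matching the row-orthogonality relation <chi_2, chi_2> = [chi_2 = chi_2].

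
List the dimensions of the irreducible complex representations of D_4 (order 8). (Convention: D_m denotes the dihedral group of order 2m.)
Dimensions: 1, 1, 1, 1, 2

Proof sketch: There are 5 irreducibles (= number of conjugacy classes). Their dimensions d_i satisfy sum d_i^2 = |G| = 8: 1 + 1 + 1 + 1 + 4 = 8.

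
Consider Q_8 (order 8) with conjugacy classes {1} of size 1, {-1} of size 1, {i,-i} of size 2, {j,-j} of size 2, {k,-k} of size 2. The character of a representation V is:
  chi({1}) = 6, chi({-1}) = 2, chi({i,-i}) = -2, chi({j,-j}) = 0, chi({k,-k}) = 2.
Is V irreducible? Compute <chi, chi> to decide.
Not irreducible (reducible): <chi, chi> = 7 > 1.

Derivation: <chi, chi> = (1/|G|) sum_C |C| * |chi(C)|^2 = (1/8)[1*|6|^2 + 1*|2|^2 + 2*|-2|^2 + 2*|0|^2 + 2*|2|^2]
  = (1/8)[(36) + (4) + (8) + (0) + (8)] = 56/8 = 7.
A character is irreducible iff <chi, chi> = 1, so this representation is reducible.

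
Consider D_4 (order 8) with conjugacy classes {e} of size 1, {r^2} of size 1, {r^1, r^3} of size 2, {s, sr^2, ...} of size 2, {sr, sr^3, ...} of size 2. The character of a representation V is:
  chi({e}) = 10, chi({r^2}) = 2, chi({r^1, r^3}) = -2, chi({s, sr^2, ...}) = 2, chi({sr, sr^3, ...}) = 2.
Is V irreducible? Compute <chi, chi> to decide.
Not irreducible (reducible): <chi, chi> = 16 > 1.

Solution. <chi, chi> = (1/|G|) sum_C |C| * |chi(C)|^2 = (1/8)[1*|10|^2 + 1*|2|^2 + 2*|-2|^2 + 2*|2|^2 + 2*|2|^2]
  = (1/8)[(100) + (4) + (8) + (8) + (8)] = 128/8 = 16.
A character is irreducible iff <chi, chi> = 1, so this representation is reducible.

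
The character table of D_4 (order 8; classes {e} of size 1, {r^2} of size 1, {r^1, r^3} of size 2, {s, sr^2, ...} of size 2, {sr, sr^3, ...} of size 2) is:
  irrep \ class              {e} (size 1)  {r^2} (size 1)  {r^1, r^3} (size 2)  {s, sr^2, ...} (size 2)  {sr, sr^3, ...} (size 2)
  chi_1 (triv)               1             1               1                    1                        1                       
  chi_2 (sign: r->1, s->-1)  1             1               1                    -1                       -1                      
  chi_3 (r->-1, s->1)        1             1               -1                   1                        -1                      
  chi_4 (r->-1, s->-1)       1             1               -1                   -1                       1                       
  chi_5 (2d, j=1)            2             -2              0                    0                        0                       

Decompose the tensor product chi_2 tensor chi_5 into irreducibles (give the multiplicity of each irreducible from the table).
chi_2 tensor chi_5 = chi_5 (all other irreducibles have multiplicity 0).

Derivation: The character of a tensor product is the pointwise product (chi_2 * chi_5)(C) = chi_2(C) * chi_5(C):
  {e}: (1)*(2), {r^2}: (1)*(-2), {r^1, r^3}: (1)*(0), {s, sr^2, ...}: (-1)*(0), {sr, sr^3, ...}: (-1)*(0)
so (chi_2 * chi_5) takes values
  {e} -> 2, {r^2} -> -2, {r^1, r^3} -> 0, {s, sr^2, ...} -> 0, {sr, sr^3, ...} -> 0.
Now take the inner product of this character with each irreducible chi from the table, <chi_2*chi_5, chi> = (1/8) sum_C |C| (chi_2*chi_5)(C) conj(chi(C)):
  <chi_2*chi_5, chi_1> = (1/8)[1*(2)*conj(1) + 1*(-2)*conj(1) + 2*(0)*conj(1) + 2*(0)*conj(1) + 2*(0)*conj(1)]
      = (1/8)[(2) + (-2) + (0) + (0) + (0)] = 0/8 = 0
  <chi_2*chi_5, chi_2> = (1/8)[1*(2)*conj(1) + 1*(-2)*conj(1) + 2*(0)*conj(1) + 2*(0)*conj(-1) + 2*(0)*conj(-1)]
      = (1/8)[(2) + (-2) + (0) + (0) + (0)] = 0/8 = 0
  <chi_2*chi_5, chi_3> = (1/8)[1*(2)*conj(1) + 1*(-2)*conj(1) + 2*(0)*conj(-1) + 2*(0)*conj(1) + 2*(0)*conj(-1)]
      = (1/8)[(2) + (-2) + (0) + (0) + (0)] = 0/8 = 0
  <chi_2*chi_5, chi_4> = (1/8)[1*(2)*conj(1) + 1*(-2)*conj(1) + 2*(0)*conj(-1) + 2*(0)*conj(-1) + 2*(0)*conj(1)]
      = (1/8)[(2) + (-2) + (0) + (0) + (0)] = 0/8 = 0
  <chi_2*chi_5, chi_5> = (1/8)[1*(2)*conj(2) + 1*(-2)*conj(-2) + 2*(0)*conj(0) + 2*(0)*conj(0) + 2*(0)*conj(0)]
      = (1/8)[(4) + (4) + (0) + (0) + (0)] = 8/8 = 1
Hence the multiplicities are chi_5: 1. Dimension check: dim(chi_2)*dim(chi_5) = 1*2 = 2 and sum (mult * dim) = 1*2 = 2.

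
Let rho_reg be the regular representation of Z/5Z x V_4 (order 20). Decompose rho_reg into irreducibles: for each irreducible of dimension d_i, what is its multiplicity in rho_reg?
Each irreducible V_i of dimension d_i appears with multiplicity d_i, i.e. rho_reg = (direct sum over all irreducibles V_i) d_i V_i. The irreducible dimensions for Z/5Z x V_4 are 1, 1, 1, 1, 1, 1, 1, 1, 1, 1, 1, 1, 1, 1, 1, 1, 1, 1, 1, 1: 20 irreducibles of dimension 1, each with multiplicity 1. Total dimension 20*1*1 = 20 = |G|.

Working: General theorem: in the regular representation of a finite group G, each irreducible appears with multiplicity equal to its dimension. Check: dim(rho_reg) = sum d_i^2 = 1 + 1 + 1 + 1 + 1 + 1 + 1 + 1 + 1 + 1 + 1 + 1 + 1 + 1 + 1 + 1 + 1 + 1 + 1 + 1 = 20 = |G|.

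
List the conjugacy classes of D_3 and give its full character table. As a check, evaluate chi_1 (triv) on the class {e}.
Conjugacy classes: {e} of size 1, {r^1, r^2} of size 2, {s, sr, ..., sr^2} of size 3.
Character table:
  irrep \ class              {e} (size 1)  {r^1, r^2} (size 2)  {s, sr, ..., sr^2} (size 3)
  chi_1 (triv)               1             1                    1                          
  chi_2 (sign: r->1, s->-1)  1             1                    -1                         
  chi_3 (2d, j=1)            2             -1                   0                          

Spot check: chi_1 (triv) on {e} = 1.

Explanation: D_3 has order 2*3 = 6 with 3 conjugacy classes, hence 3 irreducibles. Sum of squared dims 1 + 1 + 4 = 6 = |G|. Linear characters come from the abelianisation; the 2-dimensional irreps have character r^k -> 2*cos(2*pi*j*k/3), reflections -> 0.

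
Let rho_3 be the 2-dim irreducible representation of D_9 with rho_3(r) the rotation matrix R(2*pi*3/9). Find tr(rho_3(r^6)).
chi_{rho_3}(r^6) = 2*cos(2*pi*3*6/9) = 2

Justification: rho_3(r^6) is rotation by angle 2*pi*3*6/9, whose trace is 2*cos(2*pi*3*6/9) = 2.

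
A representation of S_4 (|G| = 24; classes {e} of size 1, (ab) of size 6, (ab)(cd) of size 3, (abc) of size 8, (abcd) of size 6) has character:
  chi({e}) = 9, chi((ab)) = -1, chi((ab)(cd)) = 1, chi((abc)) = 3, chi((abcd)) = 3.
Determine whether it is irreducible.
Not irreducible (reducible): <chi, chi> = 9 > 1.

Explanation: <chi, chi> = (1/|G|) sum_C |C| * |chi(C)|^2 = (1/24)[1*|9|^2 + 6*|-1|^2 + 3*|1|^2 + 8*|3|^2 + 6*|3|^2]
  = (1/24)[(81) + (6) + (3) + (72) + (54)] = 216/24 = 9.
A character is irreducible iff <chi, chi> = 1, so this representation is reducible.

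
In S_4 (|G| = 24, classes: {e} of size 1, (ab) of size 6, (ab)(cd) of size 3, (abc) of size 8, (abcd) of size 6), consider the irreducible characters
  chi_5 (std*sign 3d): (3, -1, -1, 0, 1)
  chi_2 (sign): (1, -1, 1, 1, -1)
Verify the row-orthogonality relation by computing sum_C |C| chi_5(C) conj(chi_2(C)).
Sum = 0; so <chi_5, chi_2> = 0 (distinct irreducibles are orthogonal).

Proof sketch: Compute term by term over conjugacy classes (|C| * chi_5(C) * conj(chi_2(C))):
  1*(3)*conj(1) + 6*(-1)*conj(-1) + 3*(-1)*conj(1) + 8*(0)*conj(1) + 6*(1)*conj(-1)
  = (3) + (6) + (-3) + (0) + (-6)
  = 0.
Dividing by |G| = 24 gives 0/24 = 0, matching the row-orthogonality relation <chi_5, chi_2> = [chi_5 = chi_2].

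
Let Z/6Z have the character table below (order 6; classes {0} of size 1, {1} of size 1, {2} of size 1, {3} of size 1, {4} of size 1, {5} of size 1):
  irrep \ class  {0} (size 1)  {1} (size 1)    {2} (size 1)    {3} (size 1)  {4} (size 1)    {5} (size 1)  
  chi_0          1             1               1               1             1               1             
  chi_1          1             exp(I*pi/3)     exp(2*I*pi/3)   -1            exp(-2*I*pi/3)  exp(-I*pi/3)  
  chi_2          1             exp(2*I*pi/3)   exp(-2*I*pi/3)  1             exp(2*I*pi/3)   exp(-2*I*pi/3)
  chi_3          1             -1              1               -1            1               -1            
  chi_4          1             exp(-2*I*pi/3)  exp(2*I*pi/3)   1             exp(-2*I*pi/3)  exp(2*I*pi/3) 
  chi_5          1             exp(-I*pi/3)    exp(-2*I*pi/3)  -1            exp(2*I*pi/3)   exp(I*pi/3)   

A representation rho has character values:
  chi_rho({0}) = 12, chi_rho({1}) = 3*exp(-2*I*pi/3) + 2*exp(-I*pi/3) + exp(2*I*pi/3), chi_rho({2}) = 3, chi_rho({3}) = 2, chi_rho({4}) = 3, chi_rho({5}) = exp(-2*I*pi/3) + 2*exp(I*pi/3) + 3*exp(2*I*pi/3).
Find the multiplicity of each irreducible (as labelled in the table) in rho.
Multiplicities: chi_0: 3, chi_1: 0, chi_2: 1, chi_3: 3, chi_4: 3, chi_5: 2.

Working: Use <chi_rho, chi> = (1/|G|) sum_C |C| * chi_rho(C) * conj(chi(C)) with |G| = 6 for each irreducible chi in the table:
  <chi_rho, chi_0> = (1/6)[1*(12)*conj(1) + 1*(3*exp(-2*I*pi/3) + 2*exp(-I*pi/3) + exp(2*I*pi/3))*conj(1) + 1*(3)*conj(1) + 1*(2)*conj(1) + 1*(3)*conj(1) + 1*(exp(-2*I*pi/3) + 2*exp(I*pi/3) + 3*exp(2*I*pi/3))*conj(1)]
      = (1/6)[(12) + (3*exp(-2*I*pi/3) + 2*exp(-I*pi/3) + exp(2*I*pi/3)) + (3) + (2) + (3) + (exp(-2*I*pi/3) + 2*exp(I*pi/3) + 3*exp(2*I*pi/3))] = 18/6 = 3
  <chi_rho, chi_1> = (1/6)[1*(12)*conj(1) + 1*(3*exp(-2*I*pi/3) + 2*exp(-I*pi/3) + exp(2*I*pi/3))*conj(exp(I*pi/3)) + 1*(3)*conj(exp(2*I*pi/3)) + 1*(2)*conj(-1) + 1*(3)*conj(exp(-2*I*pi/3)) + 1*(exp(-2*I*pi/3) + 2*exp(I*pi/3) + 3*exp(2*I*pi/3))*conj(exp(-I*pi/3))]
      = (1/6)[(12) + (-3 + 2*exp(-2*I*pi/3) + exp(I*pi/3)) + (3 + 6*exp(-2*I*pi/3) + 3*exp(2*I*pi/3)) + (-2) + (3 + 3*exp(-2*I*pi/3) + 6*exp(2*I*pi/3)) + (-3 + exp(-I*pi/3) + 2*exp(2*I*pi/3))] = 0/6 = 0
  <chi_rho, chi_2> = (1/6)[1*(12)*conj(1) + 1*(3*exp(-2*I*pi/3) + 2*exp(-I*pi/3) + exp(2*I*pi/3))*conj(exp(2*I*pi/3)) + 1*(3)*conj(exp(-2*I*pi/3)) + 1*(2)*conj(1) + 1*(3)*conj(exp(2*I*pi/3)) + 1*(exp(-2*I*pi/3) + 2*exp(I*pi/3) + 3*exp(2*I*pi/3))*conj(exp(-2*I*pi/3))]
      = (1/6)[(12) + (-1 + 3*exp(2*I*pi/3)) + (3 + 3*exp(-2*I*pi/3) + 6*exp(2*I*pi/3)) + (2) + (3 + 6*exp(-2*I*pi/3) + 3*exp(2*I*pi/3)) + (-1 + 3*exp(-2*I*pi/3))] = 6/6 = 1
  <chi_rho, chi_3> = (1/6)[1*(12)*conj(1) + 1*(3*exp(-2*I*pi/3) + 2*exp(-I*pi/3) + exp(2*I*pi/3))*conj(-1) + 1*(3)*conj(1) + 1*(2)*conj(-1) + 1*(3)*conj(1) + 1*(exp(-2*I*pi/3) + 2*exp(I*pi/3) + 3*exp(2*I*pi/3))*conj(-1)]
      = (1/6)[(12) + (-exp(2*I*pi/3) - 2*exp(-I*pi/3) - 3*exp(-2*I*pi/3)) + (3) + (-2) + (3) + (-3*exp(2*I*pi/3) - 2*exp(I*pi/3) - exp(-2*I*pi/3))] = 18/6 = 3
  <chi_rho, chi_4> = (1/6)[1*(12)*conj(1) + 1*(3*exp(-2*I*pi/3) + 2*exp(-I*pi/3) + exp(2*I*pi/3))*conj(exp(-2*I*pi/3)) + 1*(3)*conj(exp(2*I*pi/3)) + 1*(2)*conj(1) + 1*(3)*conj(exp(-2*I*pi/3)) + 1*(exp(-2*I*pi/3) + 2*exp(I*pi/3) + 3*exp(2*I*pi/3))*conj(exp(2*I*pi/3))]
      = (1/6)[(12) + (3 + exp(-2*I*pi/3) + 2*exp(I*pi/3)) + (3 + 6*exp(-2*I*pi/3) + 3*exp(2*I*pi/3)) + (2) + (3 + 3*exp(-2*I*pi/3) + 6*exp(2*I*pi/3)) + (3 + 2*exp(-I*pi/3) + exp(2*I*pi/3))] = 18/6 = 3
  <chi_rho, chi_5> = (1/6)[1*(12)*conj(1) + 1*(3*exp(-2*I*pi/3) + 2*exp(-I*pi/3) + exp(2*I*pi/3))*conj(exp(-I*pi/3)) + 1*(3)*conj(exp(-2*I*pi/3)) + 1*(2)*conj(-1) + 1*(3)*conj(exp(2*I*pi/3)) + 1*(exp(-2*I*pi/3) + 2*exp(I*pi/3) + 3*exp(2*I*pi/3))*conj(exp(I*pi/3))]
      = (1/6)[(12) + (1 + 3*exp(-I*pi/3)) + (3 + 3*exp(-2*I*pi/3) + 6*exp(2*I*pi/3)) + (-2) + (3 + 6*exp(-2*I*pi/3) + 3*exp(2*I*pi/3)) + (1 + 3*exp(I*pi/3))] = 12/6 = 2
(Exp terms are combined using exp(i*s)*conj(exp(i*t)) = exp(i*(s-t)), and sums of them are collapsed using the identity that for every m > 1 the m distinct m-th roots of unity sum to 0, e.g. 1 + exp(2*I*pi/3) + exp(-2*I*pi/3) = 0.)
Dimension check: dim(rho) = sum (mult * dim) = 3*1 + 0*1 + 1*1 + 3*1 + 3*1 + 2*1 = 12 = chi_rho(e) = 12.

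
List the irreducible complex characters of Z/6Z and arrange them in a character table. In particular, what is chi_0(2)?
Character table of Z/6Z (irreps indexed chi_0,...,chi_5 with chi_k(m) = zeta_6^(k*m), zeta_6 = exp(2*pi*i/6)):
  irrep \ class  {0} (size 1)  {1} (size 1)    {2} (size 1)    {3} (size 1)  {4} (size 1)    {5} (size 1)  
  chi_0          1             1               1               1             1               1             
  chi_1          1             exp(I*pi/3)     exp(2*I*pi/3)   -1            exp(-2*I*pi/3)  exp(-I*pi/3)  
  chi_2          1             exp(2*I*pi/3)   exp(-2*I*pi/3)  1             exp(2*I*pi/3)   exp(-2*I*pi/3)
  chi_3          1             -1              1               -1            1               -1            
  chi_4          1             exp(-2*I*pi/3)  exp(2*I*pi/3)   1             exp(-2*I*pi/3)  exp(2*I*pi/3) 
  chi_5          1             exp(-I*pi/3)    exp(-2*I*pi/3)  -1            exp(2*I*pi/3)   exp(I*pi/3)   

Spot check: chi_0(2) = zeta_6^(0*2) = zeta_6^0 = 1.

Z/6Z is abelian, so all 6 irreducible complex representations are 1-dimensional. They are given by chi_k(m) = zeta_6^(k*m) for k = 0,...,5. Row orthogonality: sum_m chi_k(m) conj(chi_l(m)) = 6 * [k = l].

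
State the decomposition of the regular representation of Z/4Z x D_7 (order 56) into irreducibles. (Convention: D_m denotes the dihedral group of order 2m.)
Each irreducible V_i of dimension d_i appears with multiplicity d_i, i.e. rho_reg = (direct sum over all irreducibles V_i) d_i V_i. The irreducible dimensions for Z/4Z x D_7 are 1, 1, 1, 1, 1, 1, 1, 1, 2, 2, 2, 2, 2, 2, 2, 2, 2, 2, 2, 2: 8 irreducibles of dimension 1, each with multiplicity 1; 12 irreducibles of dimension 2, each with multiplicity 2. Total dimension 8*1*1 + 12*2*2 = 56 = |G|.

Argument: General theorem: in the regular representation of a finite group G, each irreducible appears with multiplicity equal to its dimension. Check: dim(rho_reg) = sum d_i^2 = 1 + 1 + 1 + 1 + 1 + 1 + 1 + 1 + 4 + 4 + 4 + 4 + 4 + 4 + 4 + 4 + 4 + 4 + 4 + 4 = 56 = |G|.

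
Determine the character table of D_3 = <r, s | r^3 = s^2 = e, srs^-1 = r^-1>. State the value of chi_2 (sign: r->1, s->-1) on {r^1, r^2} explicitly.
Conjugacy classes: {e} of size 1, {r^1, r^2} of size 2, {s, sr, ..., sr^2} of size 3.
Character table:
  irrep \ class              {e} (size 1)  {r^1, r^2} (size 2)  {s, sr, ..., sr^2} (size 3)
  chi_1 (triv)               1             1                    1                          
  chi_2 (sign: r->1, s->-1)  1             1                    -1                         
  chi_3 (2d, j=1)            2             -1                   0                          

Spot check: chi_2 (sign: r->1, s->-1) on {r^1, r^2} = 1.

Justification: D_3 has order 2*3 = 6 with 3 conjugacy classes, hence 3 irreducibles. Sum of squared dims 1 + 1 + 4 = 6 = |G|. Linear characters come from the abelianisation; the 2-dimensional irreps have character r^k -> 2*cos(2*pi*j*k/3), reflections -> 0.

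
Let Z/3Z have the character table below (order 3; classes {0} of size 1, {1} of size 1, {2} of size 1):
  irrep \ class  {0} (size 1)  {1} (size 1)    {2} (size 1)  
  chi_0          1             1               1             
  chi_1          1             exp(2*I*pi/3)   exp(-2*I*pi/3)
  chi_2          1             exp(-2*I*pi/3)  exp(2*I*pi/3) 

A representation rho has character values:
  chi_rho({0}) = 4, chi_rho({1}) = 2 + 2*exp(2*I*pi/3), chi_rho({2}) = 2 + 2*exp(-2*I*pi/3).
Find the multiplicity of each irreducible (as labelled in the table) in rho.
Multiplicities: chi_0: 2, chi_1: 2, chi_2: 0.

Derivation: Use <chi_rho, chi> = (1/|G|) sum_C |C| * chi_rho(C) * conj(chi(C)) with |G| = 3 for each irreducible chi in the table:
  <chi_rho, chi_0> = (1/3)[1*(4)*conj(1) + 1*(2 + 2*exp(2*I*pi/3))*conj(1) + 1*(2 + 2*exp(-2*I*pi/3))*conj(1)]
      = (1/3)[(4) + (2 + 2*exp(2*I*pi/3)) + (2 + 2*exp(-2*I*pi/3))] = 6/3 = 2
  <chi_rho, chi_1> = (1/3)[1*(4)*conj(1) + 1*(2 + 2*exp(2*I*pi/3))*conj(exp(2*I*pi/3)) + 1*(2 + 2*exp(-2*I*pi/3))*conj(exp(-2*I*pi/3))]
      = (1/3)[(4) + (2 + 2*exp(-2*I*pi/3)) + (2 + 2*exp(2*I*pi/3))] = 6/3 = 2
  <chi_rho, chi_2> = (1/3)[1*(4)*conj(1) + 1*(2 + 2*exp(2*I*pi/3))*conj(exp(-2*I*pi/3)) + 1*(2 + 2*exp(-2*I*pi/3))*conj(exp(2*I*pi/3))]
      = (1/3)[(4) + (-2) + (-2)] = 0/3 = 0
(Exp terms are combined using exp(i*s)*conj(exp(i*t)) = exp(i*(s-t)), and sums of them are collapsed using the identity that for every m > 1 the m distinct m-th roots of unity sum to 0, e.g. 1 + exp(2*I*pi/3) + exp(-2*I*pi/3) = 0.)
Dimension check: dim(rho) = sum (mult * dim) = 2*1 + 2*1 + 0*1 = 4 = chi_rho(e) = 4.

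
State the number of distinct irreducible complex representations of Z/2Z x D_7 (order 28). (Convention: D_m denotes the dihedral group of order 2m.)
10

Why: The number of irreducible complex representations of a finite group equals its number of conjugacy classes. For a direct product, #classes(G x H) = #classes(G) * #classes(H). Z/2Z has 2 classes (abelian), D_7 has 5 classes, so 2 * 5 = 10, so Z/2Z x D_7 (order 28) has exactly 10 irreducible complex representations.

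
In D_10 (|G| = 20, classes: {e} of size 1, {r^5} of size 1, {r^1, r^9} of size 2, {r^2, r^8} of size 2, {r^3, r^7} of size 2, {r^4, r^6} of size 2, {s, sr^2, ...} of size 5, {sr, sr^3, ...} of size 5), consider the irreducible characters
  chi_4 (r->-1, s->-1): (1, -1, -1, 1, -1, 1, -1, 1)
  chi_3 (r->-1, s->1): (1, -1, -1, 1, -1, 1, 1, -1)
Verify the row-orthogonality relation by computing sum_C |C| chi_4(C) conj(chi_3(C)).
Sum = 0; so <chi_4, chi_3> = 0 (distinct irreducibles are orthogonal).

Why: Compute term by term over conjugacy classes (|C| * chi_4(C) * conj(chi_3(C))):
  1*(1)*conj(1) + 1*(-1)*conj(-1) + 2*(-1)*conj(-1) + 2*(1)*conj(1) + 2*(-1)*conj(-1) + 2*(1)*conj(1) + 5*(-1)*conj(1) + 5*(1)*conj(-1)
  = (1) + (1) + (2) + (2) + (2) + (2) + (-5) + (-5)
  = 0.
Dividing by |G| = 20 gives 0/20 = 0, matching the row-orthogonality relation <chi_4, chi_3> = [chi_4 = chi_3].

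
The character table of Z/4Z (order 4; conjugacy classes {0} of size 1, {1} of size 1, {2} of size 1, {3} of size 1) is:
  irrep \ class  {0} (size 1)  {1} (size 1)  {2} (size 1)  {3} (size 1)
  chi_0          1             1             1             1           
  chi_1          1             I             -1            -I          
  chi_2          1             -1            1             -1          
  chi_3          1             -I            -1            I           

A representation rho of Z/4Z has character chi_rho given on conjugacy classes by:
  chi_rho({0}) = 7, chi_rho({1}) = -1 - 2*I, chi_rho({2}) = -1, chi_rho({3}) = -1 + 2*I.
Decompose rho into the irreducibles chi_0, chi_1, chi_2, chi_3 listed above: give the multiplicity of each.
Multiplicities: chi_0: 1, chi_1: 1, chi_2: 2, chi_3: 3.

Argument: Use <chi_rho, chi> = (1/|G|) sum_C |C| * chi_rho(C) * conj(chi(C)) with |G| = 4 for each irreducible chi in the table:
  <chi_rho, chi_0> = (1/4)[1*(7)*conj(1) + 1*(-1 - 2*I)*conj(1) + 1*(-1)*conj(1) + 1*(-1 + 2*I)*conj(1)]
      = (1/4)[(7) + (-1 - 2*I) + (-1) + (-1 + 2*I)] = 4/4 = 1
  <chi_rho, chi_1> = (1/4)[1*(7)*conj(1) + 1*(-1 - 2*I)*conj(I) + 1*(-1)*conj(-1) + 1*(-1 + 2*I)*conj(-I)]
      = (1/4)[(7) + (-2 + I) + (1) + (-2 - I)] = 4/4 = 1
  <chi_rho, chi_2> = (1/4)[1*(7)*conj(1) + 1*(-1 - 2*I)*conj(-1) + 1*(-1)*conj(1) + 1*(-1 + 2*I)*conj(-1)]
      = (1/4)[(7) + (1 + 2*I) + (-1) + (1 - 2*I)] = 8/4 = 2
  <chi_rho, chi_3> = (1/4)[1*(7)*conj(1) + 1*(-1 - 2*I)*conj(-I) + 1*(-1)*conj(-1) + 1*(-1 + 2*I)*conj(I)]
      = (1/4)[(7) + (2 - I) + (1) + (2 + I)] = 12/4 = 3
(Exp terms are combined using exp(i*s)*conj(exp(i*t)) = exp(i*(s-t)), and sums of them are collapsed using the identity that for every m > 1 the m distinct m-th roots of unity sum to 0, e.g. 1 + exp(2*I*pi/3) + exp(-2*I*pi/3) = 0.)
Dimension check: dim(rho) = sum (mult * dim) = 1*1 + 1*1 + 2*1 + 3*1 = 7 = chi_rho(e) = 7.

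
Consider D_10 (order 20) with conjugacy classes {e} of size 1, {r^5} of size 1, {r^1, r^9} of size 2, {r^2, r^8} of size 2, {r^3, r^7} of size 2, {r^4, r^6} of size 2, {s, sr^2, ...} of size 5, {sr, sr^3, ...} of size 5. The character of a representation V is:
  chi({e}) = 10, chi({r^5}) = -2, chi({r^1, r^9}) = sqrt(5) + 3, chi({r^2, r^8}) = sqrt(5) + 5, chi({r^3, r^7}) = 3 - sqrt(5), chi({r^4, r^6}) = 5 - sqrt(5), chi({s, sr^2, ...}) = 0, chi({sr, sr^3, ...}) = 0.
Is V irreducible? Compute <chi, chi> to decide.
Not irreducible (reducible): <chi, chi> = 14 > 1.

Details: <chi, chi> = (1/|G|) sum_C |C| * |chi(C)|^2 = (1/20)[1*|10|^2 + 1*|-2|^2 + 2*|sqrt(5) + 3|^2 + 2*|sqrt(5) + 5|^2 + 2*|3 - sqrt(5)|^2 + 2*|5 - sqrt(5)|^2 + 5*|0|^2 + 5*|0|^2]
  = (1/20)[(100) + (4) + (12*sqrt(5) + 28) + (20*sqrt(5) + 60) + (28 - 12*sqrt(5)) + (60 - 20*sqrt(5)) + (0) + (0)] = 280/20 = 14.
A character is irreducible iff <chi, chi> = 1, so this representation is reducible.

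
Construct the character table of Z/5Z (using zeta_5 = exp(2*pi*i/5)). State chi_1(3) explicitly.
Character table of Z/5Z (irreps indexed chi_0,...,chi_4 with chi_k(m) = zeta_5^(k*m), zeta_5 = exp(2*pi*i/5)):
  irrep \ class  {0} (size 1)  {1} (size 1)    {2} (size 1)    {3} (size 1)    {4} (size 1)  
  chi_0          1             1               1               1               1             
  chi_1          1             exp(2*I*pi/5)   exp(4*I*pi/5)   exp(-4*I*pi/5)  exp(-2*I*pi/5)
  chi_2          1             exp(4*I*pi/5)   exp(-2*I*pi/5)  exp(2*I*pi/5)   exp(-4*I*pi/5)
  chi_3          1             exp(-4*I*pi/5)  exp(2*I*pi/5)   exp(-2*I*pi/5)  exp(4*I*pi/5) 
  chi_4          1             exp(-2*I*pi/5)  exp(-4*I*pi/5)  exp(4*I*pi/5)   exp(2*I*pi/5) 

Spot check: chi_1(3) = zeta_5^(1*3) = zeta_5^3 = exp(-4*I*pi/5).

Derivation: Z/5Z is abelian, so all 5 irreducible complex representations are 1-dimensional. They are given by chi_k(m) = zeta_5^(k*m) for k = 0,...,4. Row orthogonality: sum_m chi_k(m) conj(chi_l(m)) = 5 * [k = l].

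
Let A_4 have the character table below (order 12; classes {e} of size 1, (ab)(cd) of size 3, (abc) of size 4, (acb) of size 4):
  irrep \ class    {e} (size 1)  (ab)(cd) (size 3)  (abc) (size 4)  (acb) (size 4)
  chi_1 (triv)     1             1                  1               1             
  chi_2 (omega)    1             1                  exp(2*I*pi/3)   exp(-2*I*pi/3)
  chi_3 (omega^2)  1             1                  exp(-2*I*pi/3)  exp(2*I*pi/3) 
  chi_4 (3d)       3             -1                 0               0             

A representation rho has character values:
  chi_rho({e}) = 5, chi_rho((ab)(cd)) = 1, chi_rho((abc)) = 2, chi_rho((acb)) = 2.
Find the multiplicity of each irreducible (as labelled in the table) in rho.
Multiplicities: chi_1: 2, chi_2: 0, chi_3: 0, chi_4: 1.

Use <chi_rho, chi> = (1/|G|) sum_C |C| * chi_rho(C) * conj(chi(C)) with |G| = 12 for each irreducible chi in the table:
  <chi_rho, chi_1> = (1/12)[1*(5)*conj(1) + 3*(1)*conj(1) + 4*(2)*conj(1) + 4*(2)*conj(1)]
      = (1/12)[(5) + (3) + (8) + (8)] = 24/12 = 2
  <chi_rho, chi_2> = (1/12)[1*(5)*conj(1) + 3*(1)*conj(1) + 4*(2)*conj(exp(2*I*pi/3)) + 4*(2)*conj(exp(-2*I*pi/3))]
      = (1/12)[(5) + (3) + (8*exp(-2*I*pi/3)) + (8*exp(2*I*pi/3))] = 0/12 = 0
  <chi_rho, chi_3> = (1/12)[1*(5)*conj(1) + 3*(1)*conj(1) + 4*(2)*conj(exp(-2*I*pi/3)) + 4*(2)*conj(exp(2*I*pi/3))]
      = (1/12)[(5) + (3) + (8*exp(2*I*pi/3)) + (8*exp(-2*I*pi/3))] = 0/12 = 0
  <chi_rho, chi_4> = (1/12)[1*(5)*conj(3) + 3*(1)*conj(-1) + 4*(2)*conj(0) + 4*(2)*conj(0)]
      = (1/12)[(15) + (-3) + (0) + (0)] = 12/12 = 1
(Exp terms are combined using exp(i*s)*conj(exp(i*t)) = exp(i*(s-t)), and sums of them are collapsed using the identity that for every m > 1 the m distinct m-th roots of unity sum to 0, e.g. 1 + exp(2*I*pi/3) + exp(-2*I*pi/3) = 0.)
Dimension check: dim(rho) = sum (mult * dim) = 2*1 + 0*1 + 0*1 + 1*3 = 5 = chi_rho(e) = 5.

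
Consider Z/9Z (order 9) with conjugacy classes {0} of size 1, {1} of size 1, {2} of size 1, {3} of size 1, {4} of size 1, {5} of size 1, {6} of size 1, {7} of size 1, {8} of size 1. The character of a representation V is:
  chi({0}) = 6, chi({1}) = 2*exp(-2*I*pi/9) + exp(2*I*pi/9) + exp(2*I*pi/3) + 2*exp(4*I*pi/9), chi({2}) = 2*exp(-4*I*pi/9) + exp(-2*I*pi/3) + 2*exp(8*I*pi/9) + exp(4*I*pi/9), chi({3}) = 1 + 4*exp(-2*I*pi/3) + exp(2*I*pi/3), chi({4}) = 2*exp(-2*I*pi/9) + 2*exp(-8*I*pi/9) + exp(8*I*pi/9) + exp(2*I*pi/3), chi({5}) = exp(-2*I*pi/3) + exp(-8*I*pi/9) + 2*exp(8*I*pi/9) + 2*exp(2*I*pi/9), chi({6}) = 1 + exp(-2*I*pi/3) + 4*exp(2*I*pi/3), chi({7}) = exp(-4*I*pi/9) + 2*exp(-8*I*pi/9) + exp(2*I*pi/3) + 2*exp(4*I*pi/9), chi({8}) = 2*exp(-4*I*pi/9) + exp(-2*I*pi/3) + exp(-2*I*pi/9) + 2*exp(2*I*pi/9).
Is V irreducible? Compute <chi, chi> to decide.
Not irreducible (reducible): <chi, chi> = 10 > 1.

Solution. <chi, chi> = (1/|G|) sum_C |C| * |chi(C)|^2 = (1/9)[1*|6|^2 + 1*|2*exp(-2*I*pi/9) + exp(2*I*pi/9) + exp(2*I*pi/3) + 2*exp(4*I*pi/9)|^2 + 1*|2*exp(-4*I*pi/9) + exp(-2*I*pi/3) + 2*exp(8*I*pi/9) + exp(4*I*pi/9)|^2 + 1*|1 + 4*exp(-2*I*pi/3) + exp(2*I*pi/3)|^2 + 1*|2*exp(-2*I*pi/9) + 2*exp(-8*I*pi/9) + exp(8*I*pi/9) + exp(2*I*pi/3)|^2 + 1*|exp(-2*I*pi/3) + exp(-8*I*pi/9) + 2*exp(8*I*pi/9) + 2*exp(2*I*pi/9)|^2 + 1*|1 + exp(-2*I*pi/3) + 4*exp(2*I*pi/3)|^2 + 1*|exp(-4*I*pi/9) + 2*exp(-8*I*pi/9) + exp(2*I*pi/3) + 2*exp(4*I*pi/9)|^2 + 1*|2*exp(-4*I*pi/9) + exp(-2*I*pi/3) + exp(-2*I*pi/9) + 2*exp(2*I*pi/9)|^2]
  = (1/9)[(36) + (10 + 4*exp(-2*I*pi/3) + 3*exp(-4*I*pi/9) + 4*exp(-2*I*pi/9) + 2*exp(-8*I*pi/9) + 2*exp(8*I*pi/9) + 4*exp(2*I*pi/9) + 3*exp(4*I*pi/9) + 4*exp(2*I*pi/3)) + (10 + 4*exp(-4*I*pi/9) + 4*exp(-2*I*pi/3) + 2*exp(-2*I*pi/9) + 3*exp(-8*I*pi/9) + 3*exp(8*I*pi/9) + 2*exp(2*I*pi/9) + 4*exp(2*I*pi/3) + 4*exp(4*I*pi/9)) + (9) + (10 + 4*exp(-2*I*pi/3) + 2*exp(-4*I*pi/9) + 3*exp(-2*I*pi/9) + 4*exp(-8*I*pi/9) + 4*exp(8*I*pi/9) + 3*exp(2*I*pi/9) + 2*exp(4*I*pi/9) + 4*exp(2*I*pi/3)) + (10 + 4*exp(-2*I*pi/3) + 2*exp(-4*I*pi/9) + 3*exp(-2*I*pi/9) + 4*exp(-8*I*pi/9) + 4*exp(8*I*pi/9) + 3*exp(2*I*pi/9) + 2*exp(4*I*pi/9) + 4*exp(2*I*pi/3)) + (9) + (10 + 4*exp(-4*I*pi/9) + 4*exp(-2*I*pi/3) + 2*exp(-2*I*pi/9) + 3*exp(-8*I*pi/9) + 3*exp(8*I*pi/9) + 2*exp(2*I*pi/9) + 4*exp(2*I*pi/3) + 4*exp(4*I*pi/9)) + (10 + 4*exp(-2*I*pi/3) + 3*exp(-4*I*pi/9) + 4*exp(-2*I*pi/9) + 2*exp(-8*I*pi/9) + 2*exp(8*I*pi/9) + 4*exp(2*I*pi/9) + 3*exp(4*I*pi/9) + 4*exp(2*I*pi/3))] = 90/9 = 10.
(Exp terms are combined using exp(i*s)*conj(exp(i*t)) = exp(i*(s-t)), and sums of them are collapsed using the identity that for every m > 1 the m distinct m-th roots of unity sum to 0, e.g. 1 + exp(2*I*pi/3) + exp(-2*I*pi/3) = 0.)
A character is irreducible iff <chi, chi> = 1, so this representation is reducible.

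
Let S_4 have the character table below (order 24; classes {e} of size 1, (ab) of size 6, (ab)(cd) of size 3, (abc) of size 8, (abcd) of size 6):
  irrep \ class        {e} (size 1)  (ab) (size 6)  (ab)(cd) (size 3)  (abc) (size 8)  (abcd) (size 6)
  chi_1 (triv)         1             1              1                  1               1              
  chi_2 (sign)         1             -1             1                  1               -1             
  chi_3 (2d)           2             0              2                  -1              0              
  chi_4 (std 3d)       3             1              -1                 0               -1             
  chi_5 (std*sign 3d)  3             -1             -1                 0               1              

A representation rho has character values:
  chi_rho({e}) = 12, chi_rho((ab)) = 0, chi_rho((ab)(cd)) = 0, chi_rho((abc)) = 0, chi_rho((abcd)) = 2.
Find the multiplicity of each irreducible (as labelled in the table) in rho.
Multiplicities: chi_1: 1, chi_2: 0, chi_3: 1, chi_4: 1, chi_5: 2.

Justification: Use <chi_rho, chi> = (1/|G|) sum_C |C| * chi_rho(C) * conj(chi(C)) with |G| = 24 for each irreducible chi in the table:
  <chi_rho, chi_1> = (1/24)[1*(12)*conj(1) + 6*(0)*conj(1) + 3*(0)*conj(1) + 8*(0)*conj(1) + 6*(2)*conj(1)]
      = (1/24)[(12) + (0) + (0) + (0) + (12)] = 24/24 = 1
  <chi_rho, chi_2> = (1/24)[1*(12)*conj(1) + 6*(0)*conj(-1) + 3*(0)*conj(1) + 8*(0)*conj(1) + 6*(2)*conj(-1)]
      = (1/24)[(12) + (0) + (0) + (0) + (-12)] = 0/24 = 0
  <chi_rho, chi_3> = (1/24)[1*(12)*conj(2) + 6*(0)*conj(0) + 3*(0)*conj(2) + 8*(0)*conj(-1) + 6*(2)*conj(0)]
      = (1/24)[(24) + (0) + (0) + (0) + (0)] = 24/24 = 1
  <chi_rho, chi_4> = (1/24)[1*(12)*conj(3) + 6*(0)*conj(1) + 3*(0)*conj(-1) + 8*(0)*conj(0) + 6*(2)*conj(-1)]
      = (1/24)[(36) + (0) + (0) + (0) + (-12)] = 24/24 = 1
  <chi_rho, chi_5> = (1/24)[1*(12)*conj(3) + 6*(0)*conj(-1) + 3*(0)*conj(-1) + 8*(0)*conj(0) + 6*(2)*conj(1)]
      = (1/24)[(36) + (0) + (0) + (0) + (12)] = 48/24 = 2
Dimension check: dim(rho) = sum (mult * dim) = 1*1 + 0*1 + 1*2 + 1*3 + 2*3 = 12 = chi_rho(e) = 12.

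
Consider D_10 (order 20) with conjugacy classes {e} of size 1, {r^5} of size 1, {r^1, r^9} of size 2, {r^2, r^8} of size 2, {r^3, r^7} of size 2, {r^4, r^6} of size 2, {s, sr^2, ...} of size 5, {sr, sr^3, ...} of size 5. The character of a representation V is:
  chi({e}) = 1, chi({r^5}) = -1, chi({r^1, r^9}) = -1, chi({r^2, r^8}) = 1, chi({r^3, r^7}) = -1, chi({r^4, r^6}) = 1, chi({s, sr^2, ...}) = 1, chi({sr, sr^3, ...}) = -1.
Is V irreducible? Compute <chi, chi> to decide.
Irreducible: <chi, chi> = 1.

Solution. <chi, chi> = (1/|G|) sum_C |C| * |chi(C)|^2 = (1/20)[1*|1|^2 + 1*|-1|^2 + 2*|-1|^2 + 2*|1|^2 + 2*|-1|^2 + 2*|1|^2 + 5*|1|^2 + 5*|-1|^2]
  = (1/20)[(1) + (1) + (2) + (2) + (2) + (2) + (5) + (5)] = 20/20 = 1.
A character is irreducible iff <chi, chi> = 1, so this representation is irreducible.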